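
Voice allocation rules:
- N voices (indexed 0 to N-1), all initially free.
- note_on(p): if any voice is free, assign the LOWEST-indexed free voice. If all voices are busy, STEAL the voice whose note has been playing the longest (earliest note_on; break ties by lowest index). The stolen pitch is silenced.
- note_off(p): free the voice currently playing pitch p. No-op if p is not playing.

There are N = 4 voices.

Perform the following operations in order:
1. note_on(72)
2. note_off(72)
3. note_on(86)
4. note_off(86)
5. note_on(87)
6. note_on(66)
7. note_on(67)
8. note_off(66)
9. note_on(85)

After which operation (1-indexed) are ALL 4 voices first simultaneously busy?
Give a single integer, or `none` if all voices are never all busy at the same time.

Answer: none

Derivation:
Op 1: note_on(72): voice 0 is free -> assigned | voices=[72 - - -]
Op 2: note_off(72): free voice 0 | voices=[- - - -]
Op 3: note_on(86): voice 0 is free -> assigned | voices=[86 - - -]
Op 4: note_off(86): free voice 0 | voices=[- - - -]
Op 5: note_on(87): voice 0 is free -> assigned | voices=[87 - - -]
Op 6: note_on(66): voice 1 is free -> assigned | voices=[87 66 - -]
Op 7: note_on(67): voice 2 is free -> assigned | voices=[87 66 67 -]
Op 8: note_off(66): free voice 1 | voices=[87 - 67 -]
Op 9: note_on(85): voice 1 is free -> assigned | voices=[87 85 67 -]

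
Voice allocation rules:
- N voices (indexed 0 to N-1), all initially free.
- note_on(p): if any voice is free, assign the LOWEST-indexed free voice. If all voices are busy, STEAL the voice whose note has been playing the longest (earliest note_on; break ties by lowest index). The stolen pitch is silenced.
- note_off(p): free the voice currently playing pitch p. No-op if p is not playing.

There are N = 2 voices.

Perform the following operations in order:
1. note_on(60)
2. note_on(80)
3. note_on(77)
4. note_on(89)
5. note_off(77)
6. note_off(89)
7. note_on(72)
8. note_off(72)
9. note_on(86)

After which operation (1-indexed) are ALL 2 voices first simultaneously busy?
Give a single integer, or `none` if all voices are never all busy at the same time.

Answer: 2

Derivation:
Op 1: note_on(60): voice 0 is free -> assigned | voices=[60 -]
Op 2: note_on(80): voice 1 is free -> assigned | voices=[60 80]
Op 3: note_on(77): all voices busy, STEAL voice 0 (pitch 60, oldest) -> assign | voices=[77 80]
Op 4: note_on(89): all voices busy, STEAL voice 1 (pitch 80, oldest) -> assign | voices=[77 89]
Op 5: note_off(77): free voice 0 | voices=[- 89]
Op 6: note_off(89): free voice 1 | voices=[- -]
Op 7: note_on(72): voice 0 is free -> assigned | voices=[72 -]
Op 8: note_off(72): free voice 0 | voices=[- -]
Op 9: note_on(86): voice 0 is free -> assigned | voices=[86 -]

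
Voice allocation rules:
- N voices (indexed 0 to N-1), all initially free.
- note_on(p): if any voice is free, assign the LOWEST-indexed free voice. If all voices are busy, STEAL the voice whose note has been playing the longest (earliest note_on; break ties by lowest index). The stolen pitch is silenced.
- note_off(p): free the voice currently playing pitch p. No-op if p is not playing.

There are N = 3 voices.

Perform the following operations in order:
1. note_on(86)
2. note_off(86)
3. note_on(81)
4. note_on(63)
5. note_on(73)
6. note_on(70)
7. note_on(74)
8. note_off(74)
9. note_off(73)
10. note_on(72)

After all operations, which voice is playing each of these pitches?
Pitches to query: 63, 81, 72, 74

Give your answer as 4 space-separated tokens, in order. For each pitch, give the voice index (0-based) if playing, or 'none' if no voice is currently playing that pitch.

Op 1: note_on(86): voice 0 is free -> assigned | voices=[86 - -]
Op 2: note_off(86): free voice 0 | voices=[- - -]
Op 3: note_on(81): voice 0 is free -> assigned | voices=[81 - -]
Op 4: note_on(63): voice 1 is free -> assigned | voices=[81 63 -]
Op 5: note_on(73): voice 2 is free -> assigned | voices=[81 63 73]
Op 6: note_on(70): all voices busy, STEAL voice 0 (pitch 81, oldest) -> assign | voices=[70 63 73]
Op 7: note_on(74): all voices busy, STEAL voice 1 (pitch 63, oldest) -> assign | voices=[70 74 73]
Op 8: note_off(74): free voice 1 | voices=[70 - 73]
Op 9: note_off(73): free voice 2 | voices=[70 - -]
Op 10: note_on(72): voice 1 is free -> assigned | voices=[70 72 -]

Answer: none none 1 none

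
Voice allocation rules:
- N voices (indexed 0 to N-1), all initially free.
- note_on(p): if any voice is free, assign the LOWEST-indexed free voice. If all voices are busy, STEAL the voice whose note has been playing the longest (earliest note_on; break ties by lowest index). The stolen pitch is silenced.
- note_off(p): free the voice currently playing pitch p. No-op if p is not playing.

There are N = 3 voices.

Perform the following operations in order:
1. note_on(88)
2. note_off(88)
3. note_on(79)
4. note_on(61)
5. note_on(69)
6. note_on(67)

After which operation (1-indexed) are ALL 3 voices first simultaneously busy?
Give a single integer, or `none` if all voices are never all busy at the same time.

Answer: 5

Derivation:
Op 1: note_on(88): voice 0 is free -> assigned | voices=[88 - -]
Op 2: note_off(88): free voice 0 | voices=[- - -]
Op 3: note_on(79): voice 0 is free -> assigned | voices=[79 - -]
Op 4: note_on(61): voice 1 is free -> assigned | voices=[79 61 -]
Op 5: note_on(69): voice 2 is free -> assigned | voices=[79 61 69]
Op 6: note_on(67): all voices busy, STEAL voice 0 (pitch 79, oldest) -> assign | voices=[67 61 69]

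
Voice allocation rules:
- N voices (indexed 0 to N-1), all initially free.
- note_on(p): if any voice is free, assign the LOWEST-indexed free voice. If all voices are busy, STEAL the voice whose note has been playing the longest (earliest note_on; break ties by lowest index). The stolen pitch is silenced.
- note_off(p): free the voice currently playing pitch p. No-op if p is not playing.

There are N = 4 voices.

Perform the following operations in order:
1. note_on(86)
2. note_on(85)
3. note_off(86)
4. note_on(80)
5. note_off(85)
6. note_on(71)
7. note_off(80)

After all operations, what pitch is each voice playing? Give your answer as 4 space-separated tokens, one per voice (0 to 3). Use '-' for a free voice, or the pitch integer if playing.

Answer: - 71 - -

Derivation:
Op 1: note_on(86): voice 0 is free -> assigned | voices=[86 - - -]
Op 2: note_on(85): voice 1 is free -> assigned | voices=[86 85 - -]
Op 3: note_off(86): free voice 0 | voices=[- 85 - -]
Op 4: note_on(80): voice 0 is free -> assigned | voices=[80 85 - -]
Op 5: note_off(85): free voice 1 | voices=[80 - - -]
Op 6: note_on(71): voice 1 is free -> assigned | voices=[80 71 - -]
Op 7: note_off(80): free voice 0 | voices=[- 71 - -]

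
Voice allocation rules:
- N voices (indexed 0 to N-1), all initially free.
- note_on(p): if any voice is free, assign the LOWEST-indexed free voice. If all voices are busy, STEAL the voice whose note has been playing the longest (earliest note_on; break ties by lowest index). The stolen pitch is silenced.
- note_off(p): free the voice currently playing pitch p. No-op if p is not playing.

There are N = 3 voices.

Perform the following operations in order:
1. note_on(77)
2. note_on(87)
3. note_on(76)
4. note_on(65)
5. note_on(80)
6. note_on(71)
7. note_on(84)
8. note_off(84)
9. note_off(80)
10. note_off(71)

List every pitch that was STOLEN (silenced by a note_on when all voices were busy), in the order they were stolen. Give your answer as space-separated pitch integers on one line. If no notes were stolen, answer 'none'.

Op 1: note_on(77): voice 0 is free -> assigned | voices=[77 - -]
Op 2: note_on(87): voice 1 is free -> assigned | voices=[77 87 -]
Op 3: note_on(76): voice 2 is free -> assigned | voices=[77 87 76]
Op 4: note_on(65): all voices busy, STEAL voice 0 (pitch 77, oldest) -> assign | voices=[65 87 76]
Op 5: note_on(80): all voices busy, STEAL voice 1 (pitch 87, oldest) -> assign | voices=[65 80 76]
Op 6: note_on(71): all voices busy, STEAL voice 2 (pitch 76, oldest) -> assign | voices=[65 80 71]
Op 7: note_on(84): all voices busy, STEAL voice 0 (pitch 65, oldest) -> assign | voices=[84 80 71]
Op 8: note_off(84): free voice 0 | voices=[- 80 71]
Op 9: note_off(80): free voice 1 | voices=[- - 71]
Op 10: note_off(71): free voice 2 | voices=[- - -]

Answer: 77 87 76 65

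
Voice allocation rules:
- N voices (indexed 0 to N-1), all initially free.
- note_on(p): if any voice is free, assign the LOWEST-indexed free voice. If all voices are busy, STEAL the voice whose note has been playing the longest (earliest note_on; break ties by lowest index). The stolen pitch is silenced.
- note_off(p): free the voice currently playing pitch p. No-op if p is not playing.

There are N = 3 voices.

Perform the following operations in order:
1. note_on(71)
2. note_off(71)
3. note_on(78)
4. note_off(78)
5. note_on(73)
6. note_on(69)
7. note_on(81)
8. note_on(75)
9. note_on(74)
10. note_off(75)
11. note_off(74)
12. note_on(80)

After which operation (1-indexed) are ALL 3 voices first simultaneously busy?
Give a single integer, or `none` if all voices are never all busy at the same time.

Op 1: note_on(71): voice 0 is free -> assigned | voices=[71 - -]
Op 2: note_off(71): free voice 0 | voices=[- - -]
Op 3: note_on(78): voice 0 is free -> assigned | voices=[78 - -]
Op 4: note_off(78): free voice 0 | voices=[- - -]
Op 5: note_on(73): voice 0 is free -> assigned | voices=[73 - -]
Op 6: note_on(69): voice 1 is free -> assigned | voices=[73 69 -]
Op 7: note_on(81): voice 2 is free -> assigned | voices=[73 69 81]
Op 8: note_on(75): all voices busy, STEAL voice 0 (pitch 73, oldest) -> assign | voices=[75 69 81]
Op 9: note_on(74): all voices busy, STEAL voice 1 (pitch 69, oldest) -> assign | voices=[75 74 81]
Op 10: note_off(75): free voice 0 | voices=[- 74 81]
Op 11: note_off(74): free voice 1 | voices=[- - 81]
Op 12: note_on(80): voice 0 is free -> assigned | voices=[80 - 81]

Answer: 7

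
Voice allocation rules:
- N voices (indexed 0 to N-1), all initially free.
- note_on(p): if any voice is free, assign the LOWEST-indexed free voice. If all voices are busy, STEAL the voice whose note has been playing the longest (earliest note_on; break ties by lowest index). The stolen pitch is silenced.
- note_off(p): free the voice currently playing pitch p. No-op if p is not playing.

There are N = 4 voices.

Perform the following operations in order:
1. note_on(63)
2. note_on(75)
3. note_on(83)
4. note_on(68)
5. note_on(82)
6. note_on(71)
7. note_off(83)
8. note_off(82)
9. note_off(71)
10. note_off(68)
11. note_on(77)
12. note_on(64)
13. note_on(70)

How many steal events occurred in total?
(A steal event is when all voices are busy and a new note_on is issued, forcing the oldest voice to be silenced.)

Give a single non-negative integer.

Answer: 2

Derivation:
Op 1: note_on(63): voice 0 is free -> assigned | voices=[63 - - -]
Op 2: note_on(75): voice 1 is free -> assigned | voices=[63 75 - -]
Op 3: note_on(83): voice 2 is free -> assigned | voices=[63 75 83 -]
Op 4: note_on(68): voice 3 is free -> assigned | voices=[63 75 83 68]
Op 5: note_on(82): all voices busy, STEAL voice 0 (pitch 63, oldest) -> assign | voices=[82 75 83 68]
Op 6: note_on(71): all voices busy, STEAL voice 1 (pitch 75, oldest) -> assign | voices=[82 71 83 68]
Op 7: note_off(83): free voice 2 | voices=[82 71 - 68]
Op 8: note_off(82): free voice 0 | voices=[- 71 - 68]
Op 9: note_off(71): free voice 1 | voices=[- - - 68]
Op 10: note_off(68): free voice 3 | voices=[- - - -]
Op 11: note_on(77): voice 0 is free -> assigned | voices=[77 - - -]
Op 12: note_on(64): voice 1 is free -> assigned | voices=[77 64 - -]
Op 13: note_on(70): voice 2 is free -> assigned | voices=[77 64 70 -]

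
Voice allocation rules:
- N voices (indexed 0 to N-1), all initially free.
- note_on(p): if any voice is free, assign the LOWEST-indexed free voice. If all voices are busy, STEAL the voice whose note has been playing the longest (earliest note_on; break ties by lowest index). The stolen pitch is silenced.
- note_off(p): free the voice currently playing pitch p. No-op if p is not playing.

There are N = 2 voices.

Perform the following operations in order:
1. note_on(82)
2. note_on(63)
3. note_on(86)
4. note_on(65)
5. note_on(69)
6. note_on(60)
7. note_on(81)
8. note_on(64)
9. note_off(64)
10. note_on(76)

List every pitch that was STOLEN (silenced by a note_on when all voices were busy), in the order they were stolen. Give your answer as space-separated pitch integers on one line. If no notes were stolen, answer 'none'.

Answer: 82 63 86 65 69 60

Derivation:
Op 1: note_on(82): voice 0 is free -> assigned | voices=[82 -]
Op 2: note_on(63): voice 1 is free -> assigned | voices=[82 63]
Op 3: note_on(86): all voices busy, STEAL voice 0 (pitch 82, oldest) -> assign | voices=[86 63]
Op 4: note_on(65): all voices busy, STEAL voice 1 (pitch 63, oldest) -> assign | voices=[86 65]
Op 5: note_on(69): all voices busy, STEAL voice 0 (pitch 86, oldest) -> assign | voices=[69 65]
Op 6: note_on(60): all voices busy, STEAL voice 1 (pitch 65, oldest) -> assign | voices=[69 60]
Op 7: note_on(81): all voices busy, STEAL voice 0 (pitch 69, oldest) -> assign | voices=[81 60]
Op 8: note_on(64): all voices busy, STEAL voice 1 (pitch 60, oldest) -> assign | voices=[81 64]
Op 9: note_off(64): free voice 1 | voices=[81 -]
Op 10: note_on(76): voice 1 is free -> assigned | voices=[81 76]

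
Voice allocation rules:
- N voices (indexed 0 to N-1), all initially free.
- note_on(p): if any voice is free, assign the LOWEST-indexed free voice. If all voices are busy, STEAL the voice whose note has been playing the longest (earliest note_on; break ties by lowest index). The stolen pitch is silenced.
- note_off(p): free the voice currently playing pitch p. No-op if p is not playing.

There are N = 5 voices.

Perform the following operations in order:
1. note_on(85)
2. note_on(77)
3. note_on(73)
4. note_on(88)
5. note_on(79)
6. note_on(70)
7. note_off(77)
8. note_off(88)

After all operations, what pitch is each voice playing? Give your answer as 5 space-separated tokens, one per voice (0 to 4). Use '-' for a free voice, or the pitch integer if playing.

Answer: 70 - 73 - 79

Derivation:
Op 1: note_on(85): voice 0 is free -> assigned | voices=[85 - - - -]
Op 2: note_on(77): voice 1 is free -> assigned | voices=[85 77 - - -]
Op 3: note_on(73): voice 2 is free -> assigned | voices=[85 77 73 - -]
Op 4: note_on(88): voice 3 is free -> assigned | voices=[85 77 73 88 -]
Op 5: note_on(79): voice 4 is free -> assigned | voices=[85 77 73 88 79]
Op 6: note_on(70): all voices busy, STEAL voice 0 (pitch 85, oldest) -> assign | voices=[70 77 73 88 79]
Op 7: note_off(77): free voice 1 | voices=[70 - 73 88 79]
Op 8: note_off(88): free voice 3 | voices=[70 - 73 - 79]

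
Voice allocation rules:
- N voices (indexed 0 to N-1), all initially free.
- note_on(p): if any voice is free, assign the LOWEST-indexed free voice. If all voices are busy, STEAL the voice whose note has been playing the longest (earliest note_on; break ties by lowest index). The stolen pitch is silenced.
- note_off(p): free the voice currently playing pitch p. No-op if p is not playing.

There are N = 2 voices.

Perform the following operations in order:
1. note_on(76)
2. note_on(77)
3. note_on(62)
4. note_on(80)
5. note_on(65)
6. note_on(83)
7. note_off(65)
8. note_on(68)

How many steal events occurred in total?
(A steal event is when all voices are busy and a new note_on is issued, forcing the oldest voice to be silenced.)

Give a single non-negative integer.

Answer: 4

Derivation:
Op 1: note_on(76): voice 0 is free -> assigned | voices=[76 -]
Op 2: note_on(77): voice 1 is free -> assigned | voices=[76 77]
Op 3: note_on(62): all voices busy, STEAL voice 0 (pitch 76, oldest) -> assign | voices=[62 77]
Op 4: note_on(80): all voices busy, STEAL voice 1 (pitch 77, oldest) -> assign | voices=[62 80]
Op 5: note_on(65): all voices busy, STEAL voice 0 (pitch 62, oldest) -> assign | voices=[65 80]
Op 6: note_on(83): all voices busy, STEAL voice 1 (pitch 80, oldest) -> assign | voices=[65 83]
Op 7: note_off(65): free voice 0 | voices=[- 83]
Op 8: note_on(68): voice 0 is free -> assigned | voices=[68 83]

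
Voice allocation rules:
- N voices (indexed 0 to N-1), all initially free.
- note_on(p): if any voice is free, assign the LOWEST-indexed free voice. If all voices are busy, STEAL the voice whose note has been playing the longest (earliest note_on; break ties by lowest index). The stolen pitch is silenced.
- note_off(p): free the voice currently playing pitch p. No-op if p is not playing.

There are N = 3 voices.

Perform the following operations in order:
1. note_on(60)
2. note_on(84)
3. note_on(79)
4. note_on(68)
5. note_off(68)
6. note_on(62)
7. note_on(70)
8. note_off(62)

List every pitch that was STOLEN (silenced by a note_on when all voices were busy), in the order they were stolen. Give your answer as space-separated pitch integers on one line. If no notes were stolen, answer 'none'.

Answer: 60 84

Derivation:
Op 1: note_on(60): voice 0 is free -> assigned | voices=[60 - -]
Op 2: note_on(84): voice 1 is free -> assigned | voices=[60 84 -]
Op 3: note_on(79): voice 2 is free -> assigned | voices=[60 84 79]
Op 4: note_on(68): all voices busy, STEAL voice 0 (pitch 60, oldest) -> assign | voices=[68 84 79]
Op 5: note_off(68): free voice 0 | voices=[- 84 79]
Op 6: note_on(62): voice 0 is free -> assigned | voices=[62 84 79]
Op 7: note_on(70): all voices busy, STEAL voice 1 (pitch 84, oldest) -> assign | voices=[62 70 79]
Op 8: note_off(62): free voice 0 | voices=[- 70 79]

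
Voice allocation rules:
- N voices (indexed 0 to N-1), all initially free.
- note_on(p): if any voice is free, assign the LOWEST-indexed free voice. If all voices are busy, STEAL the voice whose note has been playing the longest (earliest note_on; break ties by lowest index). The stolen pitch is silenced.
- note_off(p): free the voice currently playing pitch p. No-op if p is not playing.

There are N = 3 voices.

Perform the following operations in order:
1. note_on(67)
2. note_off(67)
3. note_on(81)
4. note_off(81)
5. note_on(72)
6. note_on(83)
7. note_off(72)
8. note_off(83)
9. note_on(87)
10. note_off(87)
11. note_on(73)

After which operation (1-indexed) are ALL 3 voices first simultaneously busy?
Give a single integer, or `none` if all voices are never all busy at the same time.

Answer: none

Derivation:
Op 1: note_on(67): voice 0 is free -> assigned | voices=[67 - -]
Op 2: note_off(67): free voice 0 | voices=[- - -]
Op 3: note_on(81): voice 0 is free -> assigned | voices=[81 - -]
Op 4: note_off(81): free voice 0 | voices=[- - -]
Op 5: note_on(72): voice 0 is free -> assigned | voices=[72 - -]
Op 6: note_on(83): voice 1 is free -> assigned | voices=[72 83 -]
Op 7: note_off(72): free voice 0 | voices=[- 83 -]
Op 8: note_off(83): free voice 1 | voices=[- - -]
Op 9: note_on(87): voice 0 is free -> assigned | voices=[87 - -]
Op 10: note_off(87): free voice 0 | voices=[- - -]
Op 11: note_on(73): voice 0 is free -> assigned | voices=[73 - -]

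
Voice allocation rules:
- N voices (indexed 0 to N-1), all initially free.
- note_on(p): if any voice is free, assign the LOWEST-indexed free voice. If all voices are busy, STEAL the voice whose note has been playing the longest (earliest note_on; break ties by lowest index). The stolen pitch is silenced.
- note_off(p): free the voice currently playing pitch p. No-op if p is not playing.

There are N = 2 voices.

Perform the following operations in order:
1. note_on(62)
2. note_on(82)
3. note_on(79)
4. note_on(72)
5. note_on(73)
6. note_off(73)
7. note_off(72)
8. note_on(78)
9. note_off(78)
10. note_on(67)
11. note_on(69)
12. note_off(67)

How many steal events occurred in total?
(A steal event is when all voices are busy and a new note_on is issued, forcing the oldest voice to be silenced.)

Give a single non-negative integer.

Op 1: note_on(62): voice 0 is free -> assigned | voices=[62 -]
Op 2: note_on(82): voice 1 is free -> assigned | voices=[62 82]
Op 3: note_on(79): all voices busy, STEAL voice 0 (pitch 62, oldest) -> assign | voices=[79 82]
Op 4: note_on(72): all voices busy, STEAL voice 1 (pitch 82, oldest) -> assign | voices=[79 72]
Op 5: note_on(73): all voices busy, STEAL voice 0 (pitch 79, oldest) -> assign | voices=[73 72]
Op 6: note_off(73): free voice 0 | voices=[- 72]
Op 7: note_off(72): free voice 1 | voices=[- -]
Op 8: note_on(78): voice 0 is free -> assigned | voices=[78 -]
Op 9: note_off(78): free voice 0 | voices=[- -]
Op 10: note_on(67): voice 0 is free -> assigned | voices=[67 -]
Op 11: note_on(69): voice 1 is free -> assigned | voices=[67 69]
Op 12: note_off(67): free voice 0 | voices=[- 69]

Answer: 3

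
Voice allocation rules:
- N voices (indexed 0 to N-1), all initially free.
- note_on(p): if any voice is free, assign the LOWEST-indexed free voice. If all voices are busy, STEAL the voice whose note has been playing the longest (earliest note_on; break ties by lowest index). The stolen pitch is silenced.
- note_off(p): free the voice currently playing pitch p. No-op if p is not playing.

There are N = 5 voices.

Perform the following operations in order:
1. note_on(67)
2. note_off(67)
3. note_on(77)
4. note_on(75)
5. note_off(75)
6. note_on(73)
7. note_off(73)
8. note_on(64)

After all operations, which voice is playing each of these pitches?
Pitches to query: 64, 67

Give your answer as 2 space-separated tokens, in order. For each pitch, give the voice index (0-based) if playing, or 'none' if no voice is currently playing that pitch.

Op 1: note_on(67): voice 0 is free -> assigned | voices=[67 - - - -]
Op 2: note_off(67): free voice 0 | voices=[- - - - -]
Op 3: note_on(77): voice 0 is free -> assigned | voices=[77 - - - -]
Op 4: note_on(75): voice 1 is free -> assigned | voices=[77 75 - - -]
Op 5: note_off(75): free voice 1 | voices=[77 - - - -]
Op 6: note_on(73): voice 1 is free -> assigned | voices=[77 73 - - -]
Op 7: note_off(73): free voice 1 | voices=[77 - - - -]
Op 8: note_on(64): voice 1 is free -> assigned | voices=[77 64 - - -]

Answer: 1 none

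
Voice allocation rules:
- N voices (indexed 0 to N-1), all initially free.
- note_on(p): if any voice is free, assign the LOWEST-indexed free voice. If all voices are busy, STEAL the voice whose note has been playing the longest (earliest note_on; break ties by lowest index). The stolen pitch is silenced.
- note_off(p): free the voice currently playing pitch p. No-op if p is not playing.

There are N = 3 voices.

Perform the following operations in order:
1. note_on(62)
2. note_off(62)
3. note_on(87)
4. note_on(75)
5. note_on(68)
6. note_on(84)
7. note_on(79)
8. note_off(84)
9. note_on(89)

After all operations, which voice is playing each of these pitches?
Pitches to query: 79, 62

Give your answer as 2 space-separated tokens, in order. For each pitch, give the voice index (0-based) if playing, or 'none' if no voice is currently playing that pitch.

Answer: 1 none

Derivation:
Op 1: note_on(62): voice 0 is free -> assigned | voices=[62 - -]
Op 2: note_off(62): free voice 0 | voices=[- - -]
Op 3: note_on(87): voice 0 is free -> assigned | voices=[87 - -]
Op 4: note_on(75): voice 1 is free -> assigned | voices=[87 75 -]
Op 5: note_on(68): voice 2 is free -> assigned | voices=[87 75 68]
Op 6: note_on(84): all voices busy, STEAL voice 0 (pitch 87, oldest) -> assign | voices=[84 75 68]
Op 7: note_on(79): all voices busy, STEAL voice 1 (pitch 75, oldest) -> assign | voices=[84 79 68]
Op 8: note_off(84): free voice 0 | voices=[- 79 68]
Op 9: note_on(89): voice 0 is free -> assigned | voices=[89 79 68]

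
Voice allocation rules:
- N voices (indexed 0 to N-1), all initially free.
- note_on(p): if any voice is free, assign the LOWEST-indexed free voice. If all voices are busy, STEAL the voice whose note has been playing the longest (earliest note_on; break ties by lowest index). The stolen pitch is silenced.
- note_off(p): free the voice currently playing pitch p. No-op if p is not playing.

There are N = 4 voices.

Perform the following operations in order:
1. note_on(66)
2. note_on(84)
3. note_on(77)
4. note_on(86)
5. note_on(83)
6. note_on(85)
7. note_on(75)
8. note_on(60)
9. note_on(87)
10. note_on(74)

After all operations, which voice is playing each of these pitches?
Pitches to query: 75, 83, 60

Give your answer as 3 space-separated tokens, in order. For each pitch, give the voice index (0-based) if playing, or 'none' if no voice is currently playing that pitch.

Op 1: note_on(66): voice 0 is free -> assigned | voices=[66 - - -]
Op 2: note_on(84): voice 1 is free -> assigned | voices=[66 84 - -]
Op 3: note_on(77): voice 2 is free -> assigned | voices=[66 84 77 -]
Op 4: note_on(86): voice 3 is free -> assigned | voices=[66 84 77 86]
Op 5: note_on(83): all voices busy, STEAL voice 0 (pitch 66, oldest) -> assign | voices=[83 84 77 86]
Op 6: note_on(85): all voices busy, STEAL voice 1 (pitch 84, oldest) -> assign | voices=[83 85 77 86]
Op 7: note_on(75): all voices busy, STEAL voice 2 (pitch 77, oldest) -> assign | voices=[83 85 75 86]
Op 8: note_on(60): all voices busy, STEAL voice 3 (pitch 86, oldest) -> assign | voices=[83 85 75 60]
Op 9: note_on(87): all voices busy, STEAL voice 0 (pitch 83, oldest) -> assign | voices=[87 85 75 60]
Op 10: note_on(74): all voices busy, STEAL voice 1 (pitch 85, oldest) -> assign | voices=[87 74 75 60]

Answer: 2 none 3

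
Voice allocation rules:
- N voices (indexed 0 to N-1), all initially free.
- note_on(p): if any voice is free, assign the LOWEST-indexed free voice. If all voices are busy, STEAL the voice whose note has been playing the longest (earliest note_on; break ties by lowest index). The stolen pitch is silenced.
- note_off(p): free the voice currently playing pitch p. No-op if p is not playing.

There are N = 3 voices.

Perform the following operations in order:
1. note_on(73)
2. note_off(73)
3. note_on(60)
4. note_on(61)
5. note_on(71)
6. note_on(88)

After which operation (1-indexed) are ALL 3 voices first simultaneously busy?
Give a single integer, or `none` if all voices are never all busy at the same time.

Answer: 5

Derivation:
Op 1: note_on(73): voice 0 is free -> assigned | voices=[73 - -]
Op 2: note_off(73): free voice 0 | voices=[- - -]
Op 3: note_on(60): voice 0 is free -> assigned | voices=[60 - -]
Op 4: note_on(61): voice 1 is free -> assigned | voices=[60 61 -]
Op 5: note_on(71): voice 2 is free -> assigned | voices=[60 61 71]
Op 6: note_on(88): all voices busy, STEAL voice 0 (pitch 60, oldest) -> assign | voices=[88 61 71]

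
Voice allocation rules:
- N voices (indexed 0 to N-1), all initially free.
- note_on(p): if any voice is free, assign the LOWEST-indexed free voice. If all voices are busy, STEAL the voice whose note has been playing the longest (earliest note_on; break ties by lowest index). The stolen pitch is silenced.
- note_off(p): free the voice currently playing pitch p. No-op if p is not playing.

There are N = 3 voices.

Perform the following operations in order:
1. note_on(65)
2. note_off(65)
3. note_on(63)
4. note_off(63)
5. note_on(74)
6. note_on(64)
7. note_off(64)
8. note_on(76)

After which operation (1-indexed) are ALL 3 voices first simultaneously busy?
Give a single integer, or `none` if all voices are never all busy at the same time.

Op 1: note_on(65): voice 0 is free -> assigned | voices=[65 - -]
Op 2: note_off(65): free voice 0 | voices=[- - -]
Op 3: note_on(63): voice 0 is free -> assigned | voices=[63 - -]
Op 4: note_off(63): free voice 0 | voices=[- - -]
Op 5: note_on(74): voice 0 is free -> assigned | voices=[74 - -]
Op 6: note_on(64): voice 1 is free -> assigned | voices=[74 64 -]
Op 7: note_off(64): free voice 1 | voices=[74 - -]
Op 8: note_on(76): voice 1 is free -> assigned | voices=[74 76 -]

Answer: none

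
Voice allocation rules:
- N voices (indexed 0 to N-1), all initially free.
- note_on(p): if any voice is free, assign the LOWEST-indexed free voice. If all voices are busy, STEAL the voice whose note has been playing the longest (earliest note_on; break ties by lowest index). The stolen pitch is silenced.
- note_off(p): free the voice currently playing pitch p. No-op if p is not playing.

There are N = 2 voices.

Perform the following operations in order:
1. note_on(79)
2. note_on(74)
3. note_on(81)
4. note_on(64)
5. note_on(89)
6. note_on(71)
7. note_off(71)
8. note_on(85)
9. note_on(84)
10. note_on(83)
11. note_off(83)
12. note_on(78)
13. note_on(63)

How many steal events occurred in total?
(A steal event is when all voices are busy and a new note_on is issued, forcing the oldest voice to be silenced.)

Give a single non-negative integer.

Answer: 7

Derivation:
Op 1: note_on(79): voice 0 is free -> assigned | voices=[79 -]
Op 2: note_on(74): voice 1 is free -> assigned | voices=[79 74]
Op 3: note_on(81): all voices busy, STEAL voice 0 (pitch 79, oldest) -> assign | voices=[81 74]
Op 4: note_on(64): all voices busy, STEAL voice 1 (pitch 74, oldest) -> assign | voices=[81 64]
Op 5: note_on(89): all voices busy, STEAL voice 0 (pitch 81, oldest) -> assign | voices=[89 64]
Op 6: note_on(71): all voices busy, STEAL voice 1 (pitch 64, oldest) -> assign | voices=[89 71]
Op 7: note_off(71): free voice 1 | voices=[89 -]
Op 8: note_on(85): voice 1 is free -> assigned | voices=[89 85]
Op 9: note_on(84): all voices busy, STEAL voice 0 (pitch 89, oldest) -> assign | voices=[84 85]
Op 10: note_on(83): all voices busy, STEAL voice 1 (pitch 85, oldest) -> assign | voices=[84 83]
Op 11: note_off(83): free voice 1 | voices=[84 -]
Op 12: note_on(78): voice 1 is free -> assigned | voices=[84 78]
Op 13: note_on(63): all voices busy, STEAL voice 0 (pitch 84, oldest) -> assign | voices=[63 78]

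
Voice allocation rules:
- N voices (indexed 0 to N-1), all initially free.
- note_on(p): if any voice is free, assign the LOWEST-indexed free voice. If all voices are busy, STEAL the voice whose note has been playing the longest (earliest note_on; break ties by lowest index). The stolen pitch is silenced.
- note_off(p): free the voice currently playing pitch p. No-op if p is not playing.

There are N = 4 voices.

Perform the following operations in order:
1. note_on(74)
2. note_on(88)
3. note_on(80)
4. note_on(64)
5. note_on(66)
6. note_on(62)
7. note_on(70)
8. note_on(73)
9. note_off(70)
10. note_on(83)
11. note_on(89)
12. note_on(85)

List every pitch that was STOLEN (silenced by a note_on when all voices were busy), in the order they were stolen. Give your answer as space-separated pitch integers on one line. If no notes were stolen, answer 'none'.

Answer: 74 88 80 64 66 62

Derivation:
Op 1: note_on(74): voice 0 is free -> assigned | voices=[74 - - -]
Op 2: note_on(88): voice 1 is free -> assigned | voices=[74 88 - -]
Op 3: note_on(80): voice 2 is free -> assigned | voices=[74 88 80 -]
Op 4: note_on(64): voice 3 is free -> assigned | voices=[74 88 80 64]
Op 5: note_on(66): all voices busy, STEAL voice 0 (pitch 74, oldest) -> assign | voices=[66 88 80 64]
Op 6: note_on(62): all voices busy, STEAL voice 1 (pitch 88, oldest) -> assign | voices=[66 62 80 64]
Op 7: note_on(70): all voices busy, STEAL voice 2 (pitch 80, oldest) -> assign | voices=[66 62 70 64]
Op 8: note_on(73): all voices busy, STEAL voice 3 (pitch 64, oldest) -> assign | voices=[66 62 70 73]
Op 9: note_off(70): free voice 2 | voices=[66 62 - 73]
Op 10: note_on(83): voice 2 is free -> assigned | voices=[66 62 83 73]
Op 11: note_on(89): all voices busy, STEAL voice 0 (pitch 66, oldest) -> assign | voices=[89 62 83 73]
Op 12: note_on(85): all voices busy, STEAL voice 1 (pitch 62, oldest) -> assign | voices=[89 85 83 73]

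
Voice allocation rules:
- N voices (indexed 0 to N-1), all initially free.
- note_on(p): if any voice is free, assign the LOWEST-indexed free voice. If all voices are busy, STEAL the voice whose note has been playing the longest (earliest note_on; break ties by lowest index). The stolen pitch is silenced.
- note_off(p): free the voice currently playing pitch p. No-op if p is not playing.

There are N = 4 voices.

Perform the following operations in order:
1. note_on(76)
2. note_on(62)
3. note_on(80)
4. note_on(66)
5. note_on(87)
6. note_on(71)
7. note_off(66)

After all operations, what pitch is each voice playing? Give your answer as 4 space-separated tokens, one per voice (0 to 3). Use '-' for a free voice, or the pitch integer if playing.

Answer: 87 71 80 -

Derivation:
Op 1: note_on(76): voice 0 is free -> assigned | voices=[76 - - -]
Op 2: note_on(62): voice 1 is free -> assigned | voices=[76 62 - -]
Op 3: note_on(80): voice 2 is free -> assigned | voices=[76 62 80 -]
Op 4: note_on(66): voice 3 is free -> assigned | voices=[76 62 80 66]
Op 5: note_on(87): all voices busy, STEAL voice 0 (pitch 76, oldest) -> assign | voices=[87 62 80 66]
Op 6: note_on(71): all voices busy, STEAL voice 1 (pitch 62, oldest) -> assign | voices=[87 71 80 66]
Op 7: note_off(66): free voice 3 | voices=[87 71 80 -]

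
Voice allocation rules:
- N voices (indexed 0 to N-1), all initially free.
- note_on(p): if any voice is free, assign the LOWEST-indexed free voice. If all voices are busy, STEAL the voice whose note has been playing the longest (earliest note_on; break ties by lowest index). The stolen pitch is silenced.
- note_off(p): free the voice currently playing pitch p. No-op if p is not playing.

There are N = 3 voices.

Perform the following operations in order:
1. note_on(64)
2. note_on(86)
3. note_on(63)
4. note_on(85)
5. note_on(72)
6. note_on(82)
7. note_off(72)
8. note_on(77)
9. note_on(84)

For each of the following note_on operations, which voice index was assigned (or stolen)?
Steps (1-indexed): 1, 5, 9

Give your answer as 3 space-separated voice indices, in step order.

Answer: 0 1 0

Derivation:
Op 1: note_on(64): voice 0 is free -> assigned | voices=[64 - -]
Op 2: note_on(86): voice 1 is free -> assigned | voices=[64 86 -]
Op 3: note_on(63): voice 2 is free -> assigned | voices=[64 86 63]
Op 4: note_on(85): all voices busy, STEAL voice 0 (pitch 64, oldest) -> assign | voices=[85 86 63]
Op 5: note_on(72): all voices busy, STEAL voice 1 (pitch 86, oldest) -> assign | voices=[85 72 63]
Op 6: note_on(82): all voices busy, STEAL voice 2 (pitch 63, oldest) -> assign | voices=[85 72 82]
Op 7: note_off(72): free voice 1 | voices=[85 - 82]
Op 8: note_on(77): voice 1 is free -> assigned | voices=[85 77 82]
Op 9: note_on(84): all voices busy, STEAL voice 0 (pitch 85, oldest) -> assign | voices=[84 77 82]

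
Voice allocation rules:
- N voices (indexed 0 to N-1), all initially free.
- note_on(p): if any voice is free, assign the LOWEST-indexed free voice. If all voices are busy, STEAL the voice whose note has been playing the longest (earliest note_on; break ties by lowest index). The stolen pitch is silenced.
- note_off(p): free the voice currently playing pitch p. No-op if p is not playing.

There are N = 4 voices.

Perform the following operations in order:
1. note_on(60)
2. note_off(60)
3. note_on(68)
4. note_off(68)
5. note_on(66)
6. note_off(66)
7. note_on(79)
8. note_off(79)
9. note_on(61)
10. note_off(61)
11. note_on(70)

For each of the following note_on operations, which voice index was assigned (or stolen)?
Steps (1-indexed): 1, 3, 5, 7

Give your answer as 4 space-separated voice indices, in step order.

Op 1: note_on(60): voice 0 is free -> assigned | voices=[60 - - -]
Op 2: note_off(60): free voice 0 | voices=[- - - -]
Op 3: note_on(68): voice 0 is free -> assigned | voices=[68 - - -]
Op 4: note_off(68): free voice 0 | voices=[- - - -]
Op 5: note_on(66): voice 0 is free -> assigned | voices=[66 - - -]
Op 6: note_off(66): free voice 0 | voices=[- - - -]
Op 7: note_on(79): voice 0 is free -> assigned | voices=[79 - - -]
Op 8: note_off(79): free voice 0 | voices=[- - - -]
Op 9: note_on(61): voice 0 is free -> assigned | voices=[61 - - -]
Op 10: note_off(61): free voice 0 | voices=[- - - -]
Op 11: note_on(70): voice 0 is free -> assigned | voices=[70 - - -]

Answer: 0 0 0 0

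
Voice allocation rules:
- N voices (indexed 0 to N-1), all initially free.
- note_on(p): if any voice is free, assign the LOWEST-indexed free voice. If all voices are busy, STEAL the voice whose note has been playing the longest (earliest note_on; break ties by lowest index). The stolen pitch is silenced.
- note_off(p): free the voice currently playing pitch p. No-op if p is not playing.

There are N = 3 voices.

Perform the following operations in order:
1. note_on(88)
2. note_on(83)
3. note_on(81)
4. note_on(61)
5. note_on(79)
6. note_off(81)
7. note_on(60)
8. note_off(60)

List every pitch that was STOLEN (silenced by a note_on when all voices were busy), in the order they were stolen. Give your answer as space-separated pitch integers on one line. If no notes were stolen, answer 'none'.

Answer: 88 83

Derivation:
Op 1: note_on(88): voice 0 is free -> assigned | voices=[88 - -]
Op 2: note_on(83): voice 1 is free -> assigned | voices=[88 83 -]
Op 3: note_on(81): voice 2 is free -> assigned | voices=[88 83 81]
Op 4: note_on(61): all voices busy, STEAL voice 0 (pitch 88, oldest) -> assign | voices=[61 83 81]
Op 5: note_on(79): all voices busy, STEAL voice 1 (pitch 83, oldest) -> assign | voices=[61 79 81]
Op 6: note_off(81): free voice 2 | voices=[61 79 -]
Op 7: note_on(60): voice 2 is free -> assigned | voices=[61 79 60]
Op 8: note_off(60): free voice 2 | voices=[61 79 -]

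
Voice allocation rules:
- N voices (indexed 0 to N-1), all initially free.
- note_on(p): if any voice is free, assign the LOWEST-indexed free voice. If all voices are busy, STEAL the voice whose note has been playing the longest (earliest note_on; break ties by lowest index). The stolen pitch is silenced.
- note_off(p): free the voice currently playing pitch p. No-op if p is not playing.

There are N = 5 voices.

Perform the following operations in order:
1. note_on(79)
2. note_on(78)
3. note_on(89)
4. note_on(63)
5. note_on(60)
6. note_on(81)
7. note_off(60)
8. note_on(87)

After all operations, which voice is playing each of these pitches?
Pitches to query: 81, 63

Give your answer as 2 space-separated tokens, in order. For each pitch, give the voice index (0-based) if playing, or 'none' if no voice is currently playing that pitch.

Op 1: note_on(79): voice 0 is free -> assigned | voices=[79 - - - -]
Op 2: note_on(78): voice 1 is free -> assigned | voices=[79 78 - - -]
Op 3: note_on(89): voice 2 is free -> assigned | voices=[79 78 89 - -]
Op 4: note_on(63): voice 3 is free -> assigned | voices=[79 78 89 63 -]
Op 5: note_on(60): voice 4 is free -> assigned | voices=[79 78 89 63 60]
Op 6: note_on(81): all voices busy, STEAL voice 0 (pitch 79, oldest) -> assign | voices=[81 78 89 63 60]
Op 7: note_off(60): free voice 4 | voices=[81 78 89 63 -]
Op 8: note_on(87): voice 4 is free -> assigned | voices=[81 78 89 63 87]

Answer: 0 3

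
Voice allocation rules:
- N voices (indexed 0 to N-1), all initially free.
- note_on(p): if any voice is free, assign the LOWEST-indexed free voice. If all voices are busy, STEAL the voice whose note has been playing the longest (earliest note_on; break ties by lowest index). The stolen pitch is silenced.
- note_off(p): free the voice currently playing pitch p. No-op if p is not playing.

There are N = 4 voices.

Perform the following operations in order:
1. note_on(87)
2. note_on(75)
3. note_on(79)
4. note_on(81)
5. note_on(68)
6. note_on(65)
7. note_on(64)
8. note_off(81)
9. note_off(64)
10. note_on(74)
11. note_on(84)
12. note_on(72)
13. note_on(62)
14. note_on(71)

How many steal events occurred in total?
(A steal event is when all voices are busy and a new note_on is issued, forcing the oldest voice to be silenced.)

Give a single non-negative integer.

Op 1: note_on(87): voice 0 is free -> assigned | voices=[87 - - -]
Op 2: note_on(75): voice 1 is free -> assigned | voices=[87 75 - -]
Op 3: note_on(79): voice 2 is free -> assigned | voices=[87 75 79 -]
Op 4: note_on(81): voice 3 is free -> assigned | voices=[87 75 79 81]
Op 5: note_on(68): all voices busy, STEAL voice 0 (pitch 87, oldest) -> assign | voices=[68 75 79 81]
Op 6: note_on(65): all voices busy, STEAL voice 1 (pitch 75, oldest) -> assign | voices=[68 65 79 81]
Op 7: note_on(64): all voices busy, STEAL voice 2 (pitch 79, oldest) -> assign | voices=[68 65 64 81]
Op 8: note_off(81): free voice 3 | voices=[68 65 64 -]
Op 9: note_off(64): free voice 2 | voices=[68 65 - -]
Op 10: note_on(74): voice 2 is free -> assigned | voices=[68 65 74 -]
Op 11: note_on(84): voice 3 is free -> assigned | voices=[68 65 74 84]
Op 12: note_on(72): all voices busy, STEAL voice 0 (pitch 68, oldest) -> assign | voices=[72 65 74 84]
Op 13: note_on(62): all voices busy, STEAL voice 1 (pitch 65, oldest) -> assign | voices=[72 62 74 84]
Op 14: note_on(71): all voices busy, STEAL voice 2 (pitch 74, oldest) -> assign | voices=[72 62 71 84]

Answer: 6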